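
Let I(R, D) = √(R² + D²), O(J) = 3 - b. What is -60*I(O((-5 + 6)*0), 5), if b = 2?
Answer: -60*√26 ≈ -305.94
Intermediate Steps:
O(J) = 1 (O(J) = 3 - 1*2 = 3 - 2 = 1)
I(R, D) = √(D² + R²)
-60*I(O((-5 + 6)*0), 5) = -60*√(5² + 1²) = -60*√(25 + 1) = -60*√26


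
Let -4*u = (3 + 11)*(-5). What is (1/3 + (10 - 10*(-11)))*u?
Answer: 12635/6 ≈ 2105.8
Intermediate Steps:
u = 35/2 (u = -(3 + 11)*(-5)/4 = -7*(-5)/2 = -1/4*(-70) = 35/2 ≈ 17.500)
(1/3 + (10 - 10*(-11)))*u = (1/3 + (10 - 10*(-11)))*(35/2) = (1/3 + (10 + 110))*(35/2) = (1/3 + 120)*(35/2) = (361/3)*(35/2) = 12635/6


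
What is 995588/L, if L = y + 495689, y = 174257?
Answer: 497794/334973 ≈ 1.4861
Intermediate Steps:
L = 669946 (L = 174257 + 495689 = 669946)
995588/L = 995588/669946 = 995588*(1/669946) = 497794/334973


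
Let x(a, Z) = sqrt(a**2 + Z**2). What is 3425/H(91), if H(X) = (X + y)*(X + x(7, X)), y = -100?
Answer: 44525/63 - 3425*sqrt(170)/63 ≈ -2.0879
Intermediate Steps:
x(a, Z) = sqrt(Z**2 + a**2)
H(X) = (-100 + X)*(X + sqrt(49 + X**2)) (H(X) = (X - 100)*(X + sqrt(X**2 + 7**2)) = (-100 + X)*(X + sqrt(X**2 + 49)) = (-100 + X)*(X + sqrt(49 + X**2)))
3425/H(91) = 3425/(91**2 - 100*91 - 100*sqrt(49 + 91**2) + 91*sqrt(49 + 91**2)) = 3425/(8281 - 9100 - 100*sqrt(49 + 8281) + 91*sqrt(49 + 8281)) = 3425/(8281 - 9100 - 700*sqrt(170) + 91*sqrt(8330)) = 3425/(8281 - 9100 - 700*sqrt(170) + 91*(7*sqrt(170))) = 3425/(8281 - 9100 - 700*sqrt(170) + 637*sqrt(170)) = 3425/(-819 - 63*sqrt(170))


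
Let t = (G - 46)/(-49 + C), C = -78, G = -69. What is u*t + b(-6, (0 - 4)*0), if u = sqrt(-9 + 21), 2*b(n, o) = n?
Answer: -3 + 230*sqrt(3)/127 ≈ 0.13679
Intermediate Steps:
b(n, o) = n/2
u = 2*sqrt(3) (u = sqrt(12) = 2*sqrt(3) ≈ 3.4641)
t = 115/127 (t = (-69 - 46)/(-49 - 78) = -115/(-127) = -115*(-1/127) = 115/127 ≈ 0.90551)
u*t + b(-6, (0 - 4)*0) = (2*sqrt(3))*(115/127) + (1/2)*(-6) = 230*sqrt(3)/127 - 3 = -3 + 230*sqrt(3)/127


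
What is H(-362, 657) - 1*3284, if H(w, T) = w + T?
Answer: -2989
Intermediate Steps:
H(w, T) = T + w
H(-362, 657) - 1*3284 = (657 - 362) - 1*3284 = 295 - 3284 = -2989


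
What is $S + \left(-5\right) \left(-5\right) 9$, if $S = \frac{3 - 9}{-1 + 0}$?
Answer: $231$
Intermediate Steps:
$S = 6$ ($S = \frac{3 - 9}{-1} = \left(3 - 9\right) \left(-1\right) = \left(-6\right) \left(-1\right) = 6$)
$S + \left(-5\right) \left(-5\right) 9 = 6 + \left(-5\right) \left(-5\right) 9 = 6 + 25 \cdot 9 = 6 + 225 = 231$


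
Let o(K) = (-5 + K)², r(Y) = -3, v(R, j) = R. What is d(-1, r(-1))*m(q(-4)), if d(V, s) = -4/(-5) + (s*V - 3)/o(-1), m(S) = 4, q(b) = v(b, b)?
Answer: 16/5 ≈ 3.2000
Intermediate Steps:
q(b) = b
d(V, s) = 43/60 + V*s/36 (d(V, s) = -4/(-5) + (s*V - 3)/((-5 - 1)²) = -4*(-⅕) + (V*s - 3)/((-6)²) = ⅘ + (-3 + V*s)/36 = ⅘ + (-3 + V*s)*(1/36) = ⅘ + (-1/12 + V*s/36) = 43/60 + V*s/36)
d(-1, r(-1))*m(q(-4)) = (43/60 + (1/36)*(-1)*(-3))*4 = (43/60 + 1/12)*4 = (⅘)*4 = 16/5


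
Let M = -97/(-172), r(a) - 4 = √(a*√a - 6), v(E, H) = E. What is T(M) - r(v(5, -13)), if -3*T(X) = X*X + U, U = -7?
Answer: -52443/29584 - √(-6 + 5*√5) ≈ -4.0487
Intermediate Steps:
r(a) = 4 + √(-6 + a^(3/2)) (r(a) = 4 + √(a*√a - 6) = 4 + √(a^(3/2) - 6) = 4 + √(-6 + a^(3/2)))
M = 97/172 (M = -97*(-1/172) = 97/172 ≈ 0.56395)
T(X) = 7/3 - X²/3 (T(X) = -(X*X - 7)/3 = -(X² - 7)/3 = -(-7 + X²)/3 = 7/3 - X²/3)
T(M) - r(v(5, -13)) = (7/3 - (97/172)²/3) - (4 + √(-6 + 5^(3/2))) = (7/3 - ⅓*9409/29584) - (4 + √(-6 + 5*√5)) = (7/3 - 9409/88752) + (-4 - √(-6 + 5*√5)) = 65893/29584 + (-4 - √(-6 + 5*√5)) = -52443/29584 - √(-6 + 5*√5)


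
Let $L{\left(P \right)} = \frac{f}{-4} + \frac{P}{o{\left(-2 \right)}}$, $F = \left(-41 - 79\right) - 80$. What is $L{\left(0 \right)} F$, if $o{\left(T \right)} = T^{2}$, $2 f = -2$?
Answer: $-50$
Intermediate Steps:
$f = -1$ ($f = \frac{1}{2} \left(-2\right) = -1$)
$F = -200$ ($F = -120 - 80 = -200$)
$L{\left(P \right)} = \frac{1}{4} + \frac{P}{4}$ ($L{\left(P \right)} = - \frac{1}{-4} + \frac{P}{\left(-2\right)^{2}} = \left(-1\right) \left(- \frac{1}{4}\right) + \frac{P}{4} = \frac{1}{4} + P \frac{1}{4} = \frac{1}{4} + \frac{P}{4}$)
$L{\left(0 \right)} F = \left(\frac{1}{4} + \frac{1}{4} \cdot 0\right) \left(-200\right) = \left(\frac{1}{4} + 0\right) \left(-200\right) = \frac{1}{4} \left(-200\right) = -50$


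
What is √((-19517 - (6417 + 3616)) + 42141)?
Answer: 3*√1399 ≈ 112.21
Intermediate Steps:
√((-19517 - (6417 + 3616)) + 42141) = √((-19517 - 1*10033) + 42141) = √((-19517 - 10033) + 42141) = √(-29550 + 42141) = √12591 = 3*√1399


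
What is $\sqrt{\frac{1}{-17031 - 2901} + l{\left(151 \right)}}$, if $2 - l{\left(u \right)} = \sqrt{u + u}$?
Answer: $\frac{\sqrt{198637329 - 99321156 \sqrt{302}}}{9966} \approx 3.9215 i$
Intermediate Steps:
$l{\left(u \right)} = 2 - \sqrt{2} \sqrt{u}$ ($l{\left(u \right)} = 2 - \sqrt{u + u} = 2 - \sqrt{2 u} = 2 - \sqrt{2} \sqrt{u}$)
$\sqrt{\frac{1}{-17031 - 2901} + l{\left(151 \right)}} = \sqrt{\frac{1}{-17031 - 2901} + \left(2 - \sqrt{2} \sqrt{151}\right)} = \sqrt{\frac{1}{-19932} + \left(2 - \sqrt{302}\right)} = \sqrt{- \frac{1}{19932} + \left(2 - \sqrt{302}\right)} = \sqrt{\frac{39863}{19932} - \sqrt{302}}$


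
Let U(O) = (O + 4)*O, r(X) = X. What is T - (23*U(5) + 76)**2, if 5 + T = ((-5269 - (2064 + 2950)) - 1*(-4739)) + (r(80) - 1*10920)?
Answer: -1250710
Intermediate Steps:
U(O) = O*(4 + O) (U(O) = (4 + O)*O = O*(4 + O))
T = -16389 (T = -5 + (((-5269 - (2064 + 2950)) - 1*(-4739)) + (80 - 1*10920)) = -5 + (((-5269 - 1*5014) + 4739) + (80 - 10920)) = -5 + (((-5269 - 5014) + 4739) - 10840) = -5 + ((-10283 + 4739) - 10840) = -5 + (-5544 - 10840) = -5 - 16384 = -16389)
T - (23*U(5) + 76)**2 = -16389 - (23*(5*(4 + 5)) + 76)**2 = -16389 - (23*(5*9) + 76)**2 = -16389 - (23*45 + 76)**2 = -16389 - (1035 + 76)**2 = -16389 - 1*1111**2 = -16389 - 1*1234321 = -16389 - 1234321 = -1250710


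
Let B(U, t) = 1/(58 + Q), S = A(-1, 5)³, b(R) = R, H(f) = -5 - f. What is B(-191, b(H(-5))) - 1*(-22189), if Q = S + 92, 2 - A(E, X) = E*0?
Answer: 3505863/158 ≈ 22189.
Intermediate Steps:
A(E, X) = 2 (A(E, X) = 2 - E*0 = 2 - 1*0 = 2 + 0 = 2)
S = 8 (S = 2³ = 8)
Q = 100 (Q = 8 + 92 = 100)
B(U, t) = 1/158 (B(U, t) = 1/(58 + 100) = 1/158)
B(-191, b(H(-5))) - 1*(-22189) = 1/158 - 1*(-22189) = 1/158 + 22189 = 3505863/158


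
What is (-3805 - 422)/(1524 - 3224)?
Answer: 4227/1700 ≈ 2.4865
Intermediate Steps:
(-3805 - 422)/(1524 - 3224) = -4227/(-1700) = -4227*(-1/1700) = 4227/1700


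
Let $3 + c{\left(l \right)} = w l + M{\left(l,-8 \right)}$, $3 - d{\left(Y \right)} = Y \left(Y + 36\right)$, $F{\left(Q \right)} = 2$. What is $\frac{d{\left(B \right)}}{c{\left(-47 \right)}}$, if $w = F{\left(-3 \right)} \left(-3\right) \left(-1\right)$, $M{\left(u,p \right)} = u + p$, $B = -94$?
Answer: $\frac{5449}{340} \approx 16.026$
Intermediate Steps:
$M{\left(u,p \right)} = p + u$
$w = 6$ ($w = 2 \left(-3\right) \left(-1\right) = \left(-6\right) \left(-1\right) = 6$)
$d{\left(Y \right)} = 3 - Y \left(36 + Y\right)$ ($d{\left(Y \right)} = 3 - Y \left(Y + 36\right) = 3 - Y \left(36 + Y\right)$)
$c{\left(l \right)} = -11 + 7 l$ ($c{\left(l \right)} = -3 + \left(6 l + \left(-8 + l\right)\right) = -3 + \left(-8 + 7 l\right) = -11 + 7 l$)
$\frac{d{\left(B \right)}}{c{\left(-47 \right)}} = \frac{3 - \left(-94\right)^{2} - -3384}{-11 + 7 \left(-47\right)} = \frac{3 - 8836 + 3384}{-11 - 329} = \frac{3 - 8836 + 3384}{-340} = \left(-5449\right) \left(- \frac{1}{340}\right) = \frac{5449}{340}$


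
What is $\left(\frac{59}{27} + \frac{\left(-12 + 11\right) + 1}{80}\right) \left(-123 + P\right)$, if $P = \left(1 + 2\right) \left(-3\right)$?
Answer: $- \frac{2596}{9} \approx -288.44$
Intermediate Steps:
$P = -9$ ($P = 3 \left(-3\right) = -9$)
$\left(\frac{59}{27} + \frac{\left(-12 + 11\right) + 1}{80}\right) \left(-123 + P\right) = \left(\frac{59}{27} + \frac{\left(-12 + 11\right) + 1}{80}\right) \left(-123 - 9\right) = \left(59 \cdot \frac{1}{27} + \left(-1 + 1\right) \frac{1}{80}\right) \left(-132\right) = \left(\frac{59}{27} + 0 \cdot \frac{1}{80}\right) \left(-132\right) = \left(\frac{59}{27} + 0\right) \left(-132\right) = \frac{59}{27} \left(-132\right) = - \frac{2596}{9}$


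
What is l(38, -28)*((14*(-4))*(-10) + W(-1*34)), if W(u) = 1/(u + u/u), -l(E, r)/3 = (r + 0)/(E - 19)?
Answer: 517412/209 ≈ 2475.7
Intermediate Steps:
l(E, r) = -3*r/(-19 + E) (l(E, r) = -3*(r + 0)/(E - 19) = -3*r/(-19 + E))
W(u) = 1/(1 + u) (W(u) = 1/(u + 1) = 1/(1 + u))
l(38, -28)*((14*(-4))*(-10) + W(-1*34)) = (-3*(-28)/(-19 + 38))*((14*(-4))*(-10) + 1/(1 - 1*34)) = (-3*(-28)/19)*(-56*(-10) + 1/(1 - 34)) = (-3*(-28)*1/19)*(560 + 1/(-33)) = 84*(560 - 1/33)/19 = (84/19)*(18479/33) = 517412/209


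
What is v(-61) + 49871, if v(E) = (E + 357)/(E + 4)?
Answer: 2842351/57 ≈ 49866.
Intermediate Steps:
v(E) = (357 + E)/(4 + E)
v(-61) + 49871 = (357 - 61)/(4 - 61) + 49871 = 296/(-57) + 49871 = -1/57*296 + 49871 = -296/57 + 49871 = 2842351/57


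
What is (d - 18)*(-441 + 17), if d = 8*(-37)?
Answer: 133136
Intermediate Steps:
d = -296
(d - 18)*(-441 + 17) = (-296 - 18)*(-441 + 17) = -314*(-424) = 133136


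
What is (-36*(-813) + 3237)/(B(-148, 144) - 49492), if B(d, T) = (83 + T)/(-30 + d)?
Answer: -1928630/2936601 ≈ -0.65676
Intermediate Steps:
B(d, T) = (83 + T)/(-30 + d)
(-36*(-813) + 3237)/(B(-148, 144) - 49492) = (-36*(-813) + 3237)/((83 + 144)/(-30 - 148) - 49492) = (29268 + 3237)/(227/(-178) - 49492) = 32505/(-1/178*227 - 49492) = 32505/(-227/178 - 49492) = 32505/(-8809803/178) = 32505*(-178/8809803) = -1928630/2936601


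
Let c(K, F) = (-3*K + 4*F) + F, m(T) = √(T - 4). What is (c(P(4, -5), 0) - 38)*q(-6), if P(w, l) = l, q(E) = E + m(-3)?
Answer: 138 - 23*I*√7 ≈ 138.0 - 60.852*I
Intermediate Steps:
m(T) = √(-4 + T)
q(E) = E + I*√7 (q(E) = E + √(-4 - 3) = E + √(-7) = E + I*√7)
c(K, F) = -3*K + 5*F
(c(P(4, -5), 0) - 38)*q(-6) = ((-3*(-5) + 5*0) - 38)*(-6 + I*√7) = ((15 + 0) - 38)*(-6 + I*√7) = (15 - 38)*(-6 + I*√7) = -23*(-6 + I*√7) = 138 - 23*I*√7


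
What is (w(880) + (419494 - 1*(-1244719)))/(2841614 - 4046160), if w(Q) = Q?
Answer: -1665093/1204546 ≈ -1.3823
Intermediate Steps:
(w(880) + (419494 - 1*(-1244719)))/(2841614 - 4046160) = (880 + (419494 - 1*(-1244719)))/(2841614 - 4046160) = (880 + (419494 + 1244719))/(-1204546) = (880 + 1664213)*(-1/1204546) = 1665093*(-1/1204546) = -1665093/1204546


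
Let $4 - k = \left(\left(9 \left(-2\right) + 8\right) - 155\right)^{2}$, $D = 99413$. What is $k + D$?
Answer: $72192$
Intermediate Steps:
$k = -27221$ ($k = 4 - \left(\left(9 \left(-2\right) + 8\right) - 155\right)^{2} = 4 - \left(\left(-18 + 8\right) - 155\right)^{2} = 4 - \left(-10 - 155\right)^{2} = 4 - \left(-165\right)^{2} = 4 - 27225 = -27221$)
$k + D = -27221 + 99413 = 72192$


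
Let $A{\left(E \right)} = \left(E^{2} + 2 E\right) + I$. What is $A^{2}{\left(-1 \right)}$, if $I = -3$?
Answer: $16$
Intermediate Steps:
$A{\left(E \right)} = -3 + E^{2} + 2 E$ ($A{\left(E \right)} = \left(E^{2} + 2 E\right) - 3 = -3 + E^{2} + 2 E$)
$A^{2}{\left(-1 \right)} = \left(-3 + \left(-1\right)^{2} + 2 \left(-1\right)\right)^{2} = \left(-3 + 1 - 2\right)^{2} = \left(-4\right)^{2} = 16$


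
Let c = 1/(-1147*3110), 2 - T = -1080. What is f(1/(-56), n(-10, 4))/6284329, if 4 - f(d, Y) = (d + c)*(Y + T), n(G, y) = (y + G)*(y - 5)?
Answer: 10086612/2705532571595 ≈ 3.7281e-6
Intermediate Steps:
T = 1082 (T = 2 - 1*(-1080) = 2 + 1080 = 1082)
c = -1/3567170 (c = -1/1147*1/3110 = -1/3567170 ≈ -2.8033e-7)
n(G, y) = (-5 + y)*(G + y) (n(G, y) = (G + y)*(-5 + y) = (-5 + y)*(G + y))
f(d, Y) = 4 - (1082 + Y)*(-1/3567170 + d) (f(d, Y) = 4 - (d - 1/3567170)*(Y + 1082) = 4 - (-1/3567170 + d)*(1082 + Y) = 4 - (1082 + Y)*(-1/3567170 + d))
f(1/(-56), n(-10, 4))/6284329 = (7134881/1783585 - 1082/(-56) + (4² - 5*(-10) - 5*4 - 10*4)/3567170 - 1*(4² - 5*(-10) - 5*4 - 10*4)/(-56))/6284329 = (7134881/1783585 - 1082*(-1/56) + (16 + 50 - 20 - 40)/3567170 - 1*(16 + 50 - 20 - 40)*(-1/56))*(1/6284329) = (7134881/1783585 + 541/28 + (1/3567170)*6 - 1*6*(-1/56))*(1/6284329) = (7134881/1783585 + 541/28 + 3/1783585 + 3/28)*(1/6284329) = (292511748/12485095)*(1/6284329) = 10086612/2705532571595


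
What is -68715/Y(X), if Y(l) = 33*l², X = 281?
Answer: -22905/868571 ≈ -0.026371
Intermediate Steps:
-68715/Y(X) = -68715/(33*281²) = -68715/(33*78961) = -68715/2605713 = -68715*1/2605713 = -22905/868571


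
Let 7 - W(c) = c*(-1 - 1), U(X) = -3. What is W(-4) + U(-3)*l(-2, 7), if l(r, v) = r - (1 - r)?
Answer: 14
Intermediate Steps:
l(r, v) = -1 + 2*r (l(r, v) = r + (-1 + r) = -1 + 2*r)
W(c) = 7 + 2*c (W(c) = 7 - c*(-1 - 1) = 7 - c*(-2) = 7 - (-2)*c = 7 + 2*c)
W(-4) + U(-3)*l(-2, 7) = (7 + 2*(-4)) - 3*(-1 + 2*(-2)) = (7 - 8) - 3*(-1 - 4) = -1 - 3*(-5) = -1 + 15 = 14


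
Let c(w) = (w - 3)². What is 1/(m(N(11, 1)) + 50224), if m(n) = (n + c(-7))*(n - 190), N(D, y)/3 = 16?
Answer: 1/29208 ≈ 3.4237e-5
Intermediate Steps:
c(w) = (-3 + w)²
N(D, y) = 48 (N(D, y) = 3*16 = 48)
m(n) = (-190 + n)*(100 + n) (m(n) = (n + (-3 - 7)²)*(n - 190) = (n + (-10)²)*(-190 + n) = (n + 100)*(-190 + n) = (100 + n)*(-190 + n) = (-190 + n)*(100 + n))
1/(m(N(11, 1)) + 50224) = 1/((-19000 + 48² - 90*48) + 50224) = 1/((-19000 + 2304 - 4320) + 50224) = 1/(-21016 + 50224) = 1/29208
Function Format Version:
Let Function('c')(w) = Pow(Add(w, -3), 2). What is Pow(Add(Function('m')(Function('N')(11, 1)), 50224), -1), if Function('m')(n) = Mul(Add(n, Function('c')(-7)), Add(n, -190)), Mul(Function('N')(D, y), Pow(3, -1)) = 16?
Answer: Rational(1, 29208) ≈ 3.4237e-5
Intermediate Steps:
Function('c')(w) = Pow(Add(-3, w), 2)
Function('N')(D, y) = 48 (Function('N')(D, y) = Mul(3, 16) = 48)
Function('m')(n) = Mul(Add(-190, n), Add(100, n)) (Function('m')(n) = Mul(Add(n, Pow(Add(-3, -7), 2)), Add(n, -190)) = Mul(Add(n, Pow(-10, 2)), Add(-190, n)) = Mul(Add(n, 100), Add(-190, n)) = Mul(Add(100, n), Add(-190, n)) = Mul(Add(-190, n), Add(100, n)))
Pow(Add(Function('m')(Function('N')(11, 1)), 50224), -1) = Pow(Add(Add(-19000, Pow(48, 2), Mul(-90, 48)), 50224), -1) = Pow(Add(Add(-19000, 2304, -4320), 50224), -1) = Pow(Add(-21016, 50224), -1) = Pow(29208, -1) = Rational(1, 29208)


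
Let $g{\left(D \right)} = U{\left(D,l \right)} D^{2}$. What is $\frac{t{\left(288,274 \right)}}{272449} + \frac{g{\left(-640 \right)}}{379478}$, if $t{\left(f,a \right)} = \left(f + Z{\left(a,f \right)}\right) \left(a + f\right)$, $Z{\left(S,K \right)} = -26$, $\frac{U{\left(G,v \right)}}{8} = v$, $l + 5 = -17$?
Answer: $- \frac{890221071444}{4699472801} \approx -189.43$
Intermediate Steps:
$l = -22$ ($l = -5 - 17 = -22$)
$U{\left(G,v \right)} = 8 v$
$g{\left(D \right)} = - 176 D^{2}$ ($g{\left(D \right)} = 8 \left(-22\right) D^{2} = - 176 D^{2}$)
$t{\left(f,a \right)} = \left(-26 + f\right) \left(a + f\right)$ ($t{\left(f,a \right)} = \left(f - 26\right) \left(a + f\right) = \left(-26 + f\right) \left(a + f\right)$)
$\frac{t{\left(288,274 \right)}}{272449} + \frac{g{\left(-640 \right)}}{379478} = \frac{288^{2} - 7124 - 7488 + 274 \cdot 288}{272449} + \frac{\left(-176\right) \left(-640\right)^{2}}{379478} = \left(82944 - 7124 - 7488 + 78912\right) \frac{1}{272449} + \left(-176\right) 409600 \cdot \frac{1}{379478} = 147244 \cdot \frac{1}{272449} - \frac{3276800}{17249} = \frac{147244}{272449} - \frac{3276800}{17249} = - \frac{890221071444}{4699472801}$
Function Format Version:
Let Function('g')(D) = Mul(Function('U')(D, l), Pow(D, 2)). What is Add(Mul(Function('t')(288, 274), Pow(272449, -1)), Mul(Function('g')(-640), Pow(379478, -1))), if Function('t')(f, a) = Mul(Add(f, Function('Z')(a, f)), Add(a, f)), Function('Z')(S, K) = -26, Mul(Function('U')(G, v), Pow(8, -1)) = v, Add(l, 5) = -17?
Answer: Rational(-890221071444, 4699472801) ≈ -189.43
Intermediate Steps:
l = -22 (l = Add(-5, -17) = -22)
Function('U')(G, v) = Mul(8, v)
Function('g')(D) = Mul(-176, Pow(D, 2)) (Function('g')(D) = Mul(Mul(8, -22), Pow(D, 2)) = Mul(-176, Pow(D, 2)))
Function('t')(f, a) = Mul(Add(-26, f), Add(a, f)) (Function('t')(f, a) = Mul(Add(f, -26), Add(a, f)) = Mul(Add(-26, f), Add(a, f)))
Add(Mul(Function('t')(288, 274), Pow(272449, -1)), Mul(Function('g')(-640), Pow(379478, -1))) = Add(Mul(Add(Pow(288, 2), Mul(-26, 274), Mul(-26, 288), Mul(274, 288)), Pow(272449, -1)), Mul(Mul(-176, Pow(-640, 2)), Pow(379478, -1))) = Add(Mul(Add(82944, -7124, -7488, 78912), Rational(1, 272449)), Mul(Mul(-176, 409600), Rational(1, 379478))) = Add(Mul(147244, Rational(1, 272449)), Mul(-72089600, Rational(1, 379478))) = Add(Rational(147244, 272449), Rational(-3276800, 17249)) = Rational(-890221071444, 4699472801)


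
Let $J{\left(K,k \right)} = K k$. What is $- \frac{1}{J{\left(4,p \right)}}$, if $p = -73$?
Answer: $\frac{1}{292} \approx 0.0034247$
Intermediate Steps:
$- \frac{1}{J{\left(4,p \right)}} = - \frac{1}{4 \left(-73\right)} = - \frac{1}{-292} = \left(-1\right) \left(- \frac{1}{292}\right) = \frac{1}{292}$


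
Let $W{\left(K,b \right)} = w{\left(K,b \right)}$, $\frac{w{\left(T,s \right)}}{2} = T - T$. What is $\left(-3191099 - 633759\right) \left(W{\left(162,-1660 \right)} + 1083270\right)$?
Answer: $-4143353925660$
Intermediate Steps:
$w{\left(T,s \right)} = 0$ ($w{\left(T,s \right)} = 2 \left(T - T\right) = 2 \cdot 0 = 0$)
$W{\left(K,b \right)} = 0$
$\left(-3191099 - 633759\right) \left(W{\left(162,-1660 \right)} + 1083270\right) = \left(-3191099 - 633759\right) \left(0 + 1083270\right) = \left(-3824858\right) 1083270 = -4143353925660$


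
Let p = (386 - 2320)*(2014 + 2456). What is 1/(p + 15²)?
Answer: -1/8644755 ≈ -1.1568e-7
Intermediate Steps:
p = -8644980 (p = -1934*4470 = -8644980)
1/(p + 15²) = 1/(-8644980 + 15²) = 1/(-8644980 + 225) = 1/(-8644755) = -1/8644755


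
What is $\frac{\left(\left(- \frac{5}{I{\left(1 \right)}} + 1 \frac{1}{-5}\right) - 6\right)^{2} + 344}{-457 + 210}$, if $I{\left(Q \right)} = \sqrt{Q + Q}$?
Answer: $- \frac{1519}{950} - \frac{31 \sqrt{2}}{247} \approx -1.7764$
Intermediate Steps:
$I{\left(Q \right)} = \sqrt{2} \sqrt{Q}$ ($I{\left(Q \right)} = \sqrt{2 Q} = \sqrt{2} \sqrt{Q}$)
$\frac{\left(\left(- \frac{5}{I{\left(1 \right)}} + 1 \frac{1}{-5}\right) - 6\right)^{2} + 344}{-457 + 210} = \frac{\left(\left(- \frac{5}{\sqrt{2} \sqrt{1}} + 1 \frac{1}{-5}\right) - 6\right)^{2} + 344}{-457 + 210} = \frac{\left(\left(- \frac{5}{\sqrt{2} \cdot 1} + 1 \left(- \frac{1}{5}\right)\right) - 6\right)^{2} + 344}{-247} = \left(\left(\left(- \frac{5}{\sqrt{2}} - \frac{1}{5}\right) - 6\right)^{2} + 344\right) \left(- \frac{1}{247}\right) = \left(\left(\left(- 5 \frac{\sqrt{2}}{2} - \frac{1}{5}\right) - 6\right)^{2} + 344\right) \left(- \frac{1}{247}\right) = \left(\left(\left(- \frac{5 \sqrt{2}}{2} - \frac{1}{5}\right) - 6\right)^{2} + 344\right) \left(- \frac{1}{247}\right) = \left(\left(\left(- \frac{1}{5} - \frac{5 \sqrt{2}}{2}\right) - 6\right)^{2} + 344\right) \left(- \frac{1}{247}\right) = \left(\left(- \frac{31}{5} - \frac{5 \sqrt{2}}{2}\right)^{2} + 344\right) \left(- \frac{1}{247}\right) = \left(344 + \left(- \frac{31}{5} - \frac{5 \sqrt{2}}{2}\right)^{2}\right) \left(- \frac{1}{247}\right) = - \frac{344}{247} - \frac{\left(- \frac{31}{5} - \frac{5 \sqrt{2}}{2}\right)^{2}}{247}$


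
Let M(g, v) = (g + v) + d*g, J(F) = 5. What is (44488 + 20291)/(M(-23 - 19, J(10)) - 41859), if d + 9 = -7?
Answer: -64779/41224 ≈ -1.5714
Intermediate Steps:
d = -16 (d = -9 - 7 = -16)
M(g, v) = v - 15*g (M(g, v) = (g + v) - 16*g = v - 15*g)
(44488 + 20291)/(M(-23 - 19, J(10)) - 41859) = (44488 + 20291)/((5 - 15*(-23 - 19)) - 41859) = 64779/((5 - 15*(-42)) - 41859) = 64779/((5 + 630) - 41859) = 64779/(635 - 41859) = 64779/(-41224) = 64779*(-1/41224) = -64779/41224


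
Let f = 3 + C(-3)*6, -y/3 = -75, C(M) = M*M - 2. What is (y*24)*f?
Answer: 243000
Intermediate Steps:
C(M) = -2 + M² (C(M) = M² - 2 = -2 + M²)
y = 225 (y = -3*(-75) = 225)
f = 45 (f = 3 + (-2 + (-3)²)*6 = 3 + (-2 + 9)*6 = 3 + 7*6 = 3 + 42 = 45)
(y*24)*f = (225*24)*45 = 5400*45 = 243000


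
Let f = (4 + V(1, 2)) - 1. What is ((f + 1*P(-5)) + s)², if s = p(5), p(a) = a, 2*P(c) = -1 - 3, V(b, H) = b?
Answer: 49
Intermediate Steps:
P(c) = -2 (P(c) = (-1 - 3)/2 = (½)*(-4) = -2)
f = 4 (f = (4 + 1) - 1 = 5 - 1 = 4)
s = 5
((f + 1*P(-5)) + s)² = ((4 + 1*(-2)) + 5)² = ((4 - 2) + 5)² = (2 + 5)² = 7² = 49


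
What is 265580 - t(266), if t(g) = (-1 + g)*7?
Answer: 263725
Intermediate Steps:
t(g) = -7 + 7*g
265580 - t(266) = 265580 - (-7 + 7*266) = 265580 - (-7 + 1862) = 265580 - 1*1855 = 265580 - 1855 = 263725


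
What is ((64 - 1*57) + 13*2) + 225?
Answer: 258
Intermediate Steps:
((64 - 1*57) + 13*2) + 225 = ((64 - 57) + 26) + 225 = (7 + 26) + 225 = 33 + 225 = 258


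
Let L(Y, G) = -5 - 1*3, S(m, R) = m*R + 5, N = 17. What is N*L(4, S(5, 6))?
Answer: -136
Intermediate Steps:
S(m, R) = 5 + R*m (S(m, R) = R*m + 5 = 5 + R*m)
L(Y, G) = -8 (L(Y, G) = -5 - 3 = -8)
N*L(4, S(5, 6)) = 17*(-8) = -136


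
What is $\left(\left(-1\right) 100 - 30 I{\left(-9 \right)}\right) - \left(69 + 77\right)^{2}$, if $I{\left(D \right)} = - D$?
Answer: $-21686$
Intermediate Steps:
$\left(\left(-1\right) 100 - 30 I{\left(-9 \right)}\right) - \left(69 + 77\right)^{2} = \left(\left(-1\right) 100 - 30 \left(\left(-1\right) \left(-9\right)\right)\right) - \left(69 + 77\right)^{2} = \left(-100 - 270\right) - 146^{2} = \left(-100 - 270\right) - 21316 = -370 - 21316 = -21686$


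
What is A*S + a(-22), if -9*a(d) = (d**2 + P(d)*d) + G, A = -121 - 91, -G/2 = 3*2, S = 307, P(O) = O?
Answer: -586712/9 ≈ -65190.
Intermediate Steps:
G = -12 (G = -6*2 = -2*6 = -12)
A = -212
a(d) = 4/3 - 2*d**2/9 (a(d) = -((d**2 + d*d) - 12)/9 = -((d**2 + d**2) - 12)/9 = -(2*d**2 - 12)/9 = -(-12 + 2*d**2)/9 = 4/3 - 2*d**2/9)
A*S + a(-22) = -212*307 + (4/3 - 2/9*(-22)**2) = -65084 + (4/3 - 2/9*484) = -65084 + (4/3 - 968/9) = -65084 - 956/9 = -586712/9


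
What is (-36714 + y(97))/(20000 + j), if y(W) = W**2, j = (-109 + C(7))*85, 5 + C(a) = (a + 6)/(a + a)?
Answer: -76454/29089 ≈ -2.6283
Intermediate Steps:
C(a) = -5 + (6 + a)/(2*a) (C(a) = -5 + (a + 6)/(a + a) = -5 + (6 + a)/((2*a)) = -5 + (6 + a)*(1/(2*a)) = -5 + (6 + a)/(2*a))
j = -134555/14 (j = (-109 + (-9/2 + 3/7))*85 = (-109 - 57/14)*85 = -1583/14*85 = -134555/14 ≈ -9611.1)
(-36714 + y(97))/(20000 + j) = (-36714 + 97**2)/(20000 - 134555/14) = (-36714 + 9409)/(145445/14) = -27305*14/145445 = -76454/29089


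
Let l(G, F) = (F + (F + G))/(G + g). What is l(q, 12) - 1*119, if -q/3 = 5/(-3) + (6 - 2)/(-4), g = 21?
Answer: -3419/29 ≈ -117.90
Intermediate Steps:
q = 8 (q = -3*(5/(-3) + (6 - 2)/(-4)) = -3*(5*(-⅓) + 4*(-¼)) = -3*(-5/3 - 1) = -3*(-8/3) = 8)
l(G, F) = (G + 2*F)/(21 + G) (l(G, F) = (F + (F + G))/(G + 21) = (G + 2*F)/(21 + G))
l(q, 12) - 1*119 = (8 + 2*12)/(21 + 8) - 1*119 = (8 + 24)/29 - 119 = (1/29)*32 - 119 = 32/29 - 119 = -3419/29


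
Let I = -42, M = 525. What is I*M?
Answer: -22050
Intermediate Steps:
I*M = -42*525 = -22050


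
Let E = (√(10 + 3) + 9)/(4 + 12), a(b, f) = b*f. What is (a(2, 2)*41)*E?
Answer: 369/4 + 41*√13/4 ≈ 129.21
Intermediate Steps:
E = 9/16 + √13/16 (E = (√13 + 9)/16 = (9 + √13)*(1/16) = 9/16 + √13/16 ≈ 0.78785)
(a(2, 2)*41)*E = ((2*2)*41)*(9/16 + √13/16) = (4*41)*(9/16 + √13/16) = 164*(9/16 + √13/16) = 369/4 + 41*√13/4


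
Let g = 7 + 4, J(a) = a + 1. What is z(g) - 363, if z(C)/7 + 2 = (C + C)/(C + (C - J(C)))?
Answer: -1808/5 ≈ -361.60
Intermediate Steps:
J(a) = 1 + a
g = 11
z(C) = -14 + 14*C/(-1 + C) (z(C) = -14 + 7*((C + C)/(C + (C - (1 + C)))) = -14 + 7*((2*C)/(C + (C + (-1 - C)))) = -14 + 7*((2*C)/(C - 1)) = -14 + 7*((2*C)/(-1 + C)) = -14 + 7*(2*C/(-1 + C)) = -14 + 14*C/(-1 + C))
z(g) - 363 = 14/(-1 + 11) - 363 = 14/10 - 363 = 14*(⅒) - 363 = 7/5 - 363 = -1808/5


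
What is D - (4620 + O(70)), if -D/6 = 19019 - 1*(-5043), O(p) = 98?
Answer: -149090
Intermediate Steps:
D = -144372 (D = -6*(19019 - 1*(-5043)) = -6*(19019 + 5043) = -6*24062 = -144372)
D - (4620 + O(70)) = -144372 - (4620 + 98) = -144372 - 1*4718 = -144372 - 4718 = -149090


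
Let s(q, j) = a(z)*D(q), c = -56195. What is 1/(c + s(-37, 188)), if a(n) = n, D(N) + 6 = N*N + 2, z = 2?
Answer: -1/53465 ≈ -1.8704e-5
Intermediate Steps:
D(N) = -4 + N² (D(N) = -6 + (N*N + 2) = -6 + (N² + 2) = -6 + (2 + N²) = -4 + N²)
s(q, j) = -8 + 2*q² (s(q, j) = 2*(-4 + q²) = -8 + 2*q²)
1/(c + s(-37, 188)) = 1/(-56195 + (-8 + 2*(-37)²)) = 1/(-56195 + (-8 + 2*1369)) = 1/(-56195 + (-8 + 2738)) = 1/(-56195 + 2730) = 1/(-53465) = -1/53465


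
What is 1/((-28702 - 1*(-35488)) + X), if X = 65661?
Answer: 1/72447 ≈ 1.3803e-5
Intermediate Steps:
1/((-28702 - 1*(-35488)) + X) = 1/((-28702 - 1*(-35488)) + 65661) = 1/((-28702 + 35488) + 65661) = 1/(6786 + 65661) = 1/72447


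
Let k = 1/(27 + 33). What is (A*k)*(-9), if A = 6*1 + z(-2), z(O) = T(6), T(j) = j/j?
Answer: -21/20 ≈ -1.0500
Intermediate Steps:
k = 1/60 ≈ 0.016667
T(j) = 1
z(O) = 1
A = 7 (A = 6*1 + 1 = 6 + 1 = 7)
(A*k)*(-9) = (7*(1/60))*(-9) = (7/60)*(-9) = -21/20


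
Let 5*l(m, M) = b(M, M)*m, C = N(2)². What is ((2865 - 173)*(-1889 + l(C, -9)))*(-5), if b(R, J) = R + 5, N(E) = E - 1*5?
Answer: 25522852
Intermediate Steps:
N(E) = -5 + E (N(E) = E - 5 = -5 + E)
b(R, J) = 5 + R
C = 9 (C = (-5 + 2)² = (-3)² = 9)
l(m, M) = m*(5 + M)/5 (l(m, M) = ((5 + M)*m)/5 = (m*(5 + M))/5 = m*(5 + M)/5)
((2865 - 173)*(-1889 + l(C, -9)))*(-5) = ((2865 - 173)*(-1889 + (⅕)*9*(5 - 9)))*(-5) = (2692*(-1889 + (⅕)*9*(-4)))*(-5) = (2692*(-1889 - 36/5))*(-5) = (2692*(-9481/5))*(-5) = -25522852/5*(-5) = 25522852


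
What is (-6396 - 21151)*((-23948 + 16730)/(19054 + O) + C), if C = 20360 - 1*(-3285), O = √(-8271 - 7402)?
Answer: 27547*(-23645*√15673 + 450524612*I)/(√15673 - 19054*I) ≈ -6.5134e+8 - 68.563*I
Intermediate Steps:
O = I*√15673 (O = √(-15673) = I*√15673 ≈ 125.19*I)
C = 23645 (C = 20360 + 3285 = 23645)
(-6396 - 21151)*((-23948 + 16730)/(19054 + O) + C) = (-6396 - 21151)*((-23948 + 16730)/(19054 + I*√15673) + 23645) = -27547*(-7218/(19054 + I*√15673) + 23645) = -27547*(23645 - 7218/(19054 + I*√15673)) = -651348815 + 198834246/(19054 + I*√15673)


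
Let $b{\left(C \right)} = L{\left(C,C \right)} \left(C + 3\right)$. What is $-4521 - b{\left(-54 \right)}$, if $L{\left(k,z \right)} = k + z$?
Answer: $-10029$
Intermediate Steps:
$b{\left(C \right)} = 2 C \left(3 + C\right)$ ($b{\left(C \right)} = \left(C + C\right) \left(C + 3\right) = 2 C \left(3 + C\right)$)
$-4521 - b{\left(-54 \right)} = -4521 - 2 \left(-54\right) \left(3 - 54\right) = -4521 - 2 \left(-54\right) \left(-51\right) = -4521 - 5508 = -10029$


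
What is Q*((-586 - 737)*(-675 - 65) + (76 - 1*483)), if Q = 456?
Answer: 446247528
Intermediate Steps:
Q*((-586 - 737)*(-675 - 65) + (76 - 1*483)) = 456*((-586 - 737)*(-675 - 65) + (76 - 1*483)) = 456*(-1323*(-740) + (76 - 483)) = 456*(979020 - 407) = 456*978613 = 446247528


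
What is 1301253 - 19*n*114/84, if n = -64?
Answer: 9120323/7 ≈ 1.3029e+6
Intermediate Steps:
1301253 - 19*n*114/84 = 1301253 - 19*(-64)*114/84 = 1301253 - (-1216)*114*(1/84) = 1301253 - (-1216)*19/14 = 1301253 - 1*(-11552/7) = 1301253 + 11552/7 = 9120323/7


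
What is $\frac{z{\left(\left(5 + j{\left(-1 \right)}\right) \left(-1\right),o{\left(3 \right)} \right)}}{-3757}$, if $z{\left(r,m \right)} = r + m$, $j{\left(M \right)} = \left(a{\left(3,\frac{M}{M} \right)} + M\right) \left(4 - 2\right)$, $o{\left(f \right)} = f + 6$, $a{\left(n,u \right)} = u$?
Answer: $- \frac{4}{3757} \approx -0.0010647$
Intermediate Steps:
$o{\left(f \right)} = 6 + f$
$j{\left(M \right)} = 2 + 2 M$ ($j{\left(M \right)} = \left(\frac{M}{M} + M\right) \left(4 - 2\right) = \left(1 + M\right) 2 = 2 + 2 M$)
$z{\left(r,m \right)} = m + r$
$\frac{z{\left(\left(5 + j{\left(-1 \right)}\right) \left(-1\right),o{\left(3 \right)} \right)}}{-3757} = \frac{\left(6 + 3\right) + \left(5 + \left(2 + 2 \left(-1\right)\right)\right) \left(-1\right)}{-3757} = \left(9 + \left(5 + \left(2 - 2\right)\right) \left(-1\right)\right) \left(- \frac{1}{3757}\right) = \left(9 + \left(5 + 0\right) \left(-1\right)\right) \left(- \frac{1}{3757}\right) = \left(9 + 5 \left(-1\right)\right) \left(- \frac{1}{3757}\right) = \left(9 - 5\right) \left(- \frac{1}{3757}\right) = 4 \left(- \frac{1}{3757}\right) = - \frac{4}{3757}$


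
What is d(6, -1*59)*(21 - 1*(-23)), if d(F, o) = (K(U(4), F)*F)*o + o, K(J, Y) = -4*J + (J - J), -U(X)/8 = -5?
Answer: 2489564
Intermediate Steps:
U(X) = 40 (U(X) = -8*(-5) = 40)
K(J, Y) = -4*J (K(J, Y) = -4*J + 0 = -4*J)
d(F, o) = o - 160*F*o (d(F, o) = ((-4*40)*F)*o + o = (-160*F)*o + o = -160*F*o + o = o - 160*F*o)
d(6, -1*59)*(21 - 1*(-23)) = ((-1*59)*(1 - 160*6))*(21 - 1*(-23)) = (-59*(1 - 960))*(21 + 23) = -59*(-959)*44 = 56581*44 = 2489564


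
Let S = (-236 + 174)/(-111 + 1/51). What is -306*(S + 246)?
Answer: -106757433/1415 ≈ -75447.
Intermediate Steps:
S = 1581/2830 (S = -62/(-111 + 1/51) = -62/(-5660/51) = -62*(-51/5660) = 1581/2830 ≈ 0.55866)
-306*(S + 246) = -306*(1581/2830 + 246) = -306*697761/2830 = -106757433/1415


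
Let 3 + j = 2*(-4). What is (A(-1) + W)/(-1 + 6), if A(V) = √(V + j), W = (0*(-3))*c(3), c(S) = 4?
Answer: 2*I*√3/5 ≈ 0.69282*I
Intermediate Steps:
j = -11 (j = -3 + 2*(-4) = -3 - 8 = -11)
W = 0 (W = (0*(-3))*4 = 0*4 = 0)
A(V) = √(-11 + V) (A(V) = √(V - 11) = √(-11 + V))
(A(-1) + W)/(-1 + 6) = (√(-11 - 1) + 0)/(-1 + 6) = (√(-12) + 0)/5 = (2*I*√3 + 0)/5 = (2*I*√3)/5 = 2*I*√3/5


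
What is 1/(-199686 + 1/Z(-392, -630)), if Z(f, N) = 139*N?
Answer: -87570/17486503021 ≈ -5.0079e-6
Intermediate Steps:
1/(-199686 + 1/Z(-392, -630)) = 1/(-199686 + 1/(139*(-630))) = 1/(-199686 + 1/(-87570)) = 1/(-199686 - 1/87570) = 1/(-17486503021/87570) = -87570/17486503021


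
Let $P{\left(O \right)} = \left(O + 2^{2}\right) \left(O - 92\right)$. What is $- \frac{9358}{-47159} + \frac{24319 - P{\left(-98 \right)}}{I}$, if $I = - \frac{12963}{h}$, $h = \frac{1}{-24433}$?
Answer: $\frac{988072317821}{4978811094887} \approx 0.19846$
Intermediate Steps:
$h = - \frac{1}{24433} \approx -4.0928 \cdot 10^{-5}$
$P{\left(O \right)} = \left(-92 + O\right) \left(4 + O\right)$ ($P{\left(O \right)} = \left(O + 4\right) \left(-92 + O\right) = \left(4 + O\right) \left(-92 + O\right) = \left(-92 + O\right) \left(4 + O\right)$)
$I = 316724979$ ($I = - \frac{12963}{- \frac{1}{24433}} = \left(-12963\right) \left(-24433\right) = 316724979$)
$- \frac{9358}{-47159} + \frac{24319 - P{\left(-98 \right)}}{I} = - \frac{9358}{-47159} + \frac{24319 - \left(-368 + \left(-98\right)^{2} - -8624\right)}{316724979} = \left(-9358\right) \left(- \frac{1}{47159}\right) + \left(24319 - \left(-368 + 9604 + 8624\right)\right) \frac{1}{316724979} = \frac{9358}{47159} + \left(24319 - 17860\right) \frac{1}{316724979} = \frac{9358}{47159} + 6459 \cdot \frac{1}{316724979} = \frac{9358}{47159} + \frac{2153}{105574993} = \frac{988072317821}{4978811094887}$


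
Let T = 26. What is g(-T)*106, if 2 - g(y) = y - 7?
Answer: 3710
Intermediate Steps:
g(y) = 9 - y (g(y) = 2 - (y - 7) = 2 - (-7 + y) = 2 + (7 - y) = 9 - y)
g(-T)*106 = (9 - (-1)*26)*106 = (9 - 1*(-26))*106 = (9 + 26)*106 = 35*106 = 3710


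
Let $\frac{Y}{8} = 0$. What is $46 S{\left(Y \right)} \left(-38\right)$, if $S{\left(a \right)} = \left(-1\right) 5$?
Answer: $8740$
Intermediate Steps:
$Y = 0$ ($Y = 8 \cdot 0 = 0$)
$S{\left(a \right)} = -5$
$46 S{\left(Y \right)} \left(-38\right) = 46 \left(-5\right) \left(-38\right) = \left(-230\right) \left(-38\right) = 8740$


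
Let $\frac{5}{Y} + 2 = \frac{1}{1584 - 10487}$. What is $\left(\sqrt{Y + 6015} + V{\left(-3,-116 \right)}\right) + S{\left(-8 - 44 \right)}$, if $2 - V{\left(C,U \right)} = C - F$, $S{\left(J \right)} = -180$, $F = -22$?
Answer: $-197 + \frac{\sqrt{1906499154130}}{17807} \approx -119.46$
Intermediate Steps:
$Y = - \frac{44515}{17807}$ ($Y = \frac{5}{-2 + \frac{1}{1584 - 10487}} = \frac{5}{-2 + \frac{1}{-8903}} = \frac{5}{-2 - \frac{1}{8903}} = \frac{5}{- \frac{17807}{8903}} = 5 \left(- \frac{8903}{17807}\right) = - \frac{44515}{17807} \approx -2.4999$)
$V{\left(C,U \right)} = -20 - C$ ($V{\left(C,U \right)} = 2 - \left(C - -22\right) = 2 - \left(C + 22\right) = 2 - \left(22 + C\right) = -20 - C$)
$\left(\sqrt{Y + 6015} + V{\left(-3,-116 \right)}\right) + S{\left(-8 - 44 \right)} = \left(\sqrt{- \frac{44515}{17807} + 6015} - 17\right) - 180 = \left(\sqrt{\frac{107064590}{17807}} + \left(-20 + 3\right)\right) - 180 = \left(\frac{\sqrt{1906499154130}}{17807} - 17\right) - 180 = \left(-17 + \frac{\sqrt{1906499154130}}{17807}\right) - 180 = -197 + \frac{\sqrt{1906499154130}}{17807}$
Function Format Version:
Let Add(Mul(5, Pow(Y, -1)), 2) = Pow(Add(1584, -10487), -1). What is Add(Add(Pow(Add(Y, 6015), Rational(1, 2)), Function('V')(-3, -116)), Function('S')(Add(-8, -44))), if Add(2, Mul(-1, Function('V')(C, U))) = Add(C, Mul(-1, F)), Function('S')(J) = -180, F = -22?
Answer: Add(-197, Mul(Rational(1, 17807), Pow(1906499154130, Rational(1, 2)))) ≈ -119.46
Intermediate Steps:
Y = Rational(-44515, 17807) (Y = Mul(5, Pow(Add(-2, Pow(Add(1584, -10487), -1)), -1)) = Mul(5, Pow(Add(-2, Pow(-8903, -1)), -1)) = Mul(5, Pow(Add(-2, Rational(-1, 8903)), -1)) = Mul(5, Pow(Rational(-17807, 8903), -1)) = Mul(5, Rational(-8903, 17807)) = Rational(-44515, 17807) ≈ -2.4999)
Function('V')(C, U) = Add(-20, Mul(-1, C)) (Function('V')(C, U) = Add(2, Mul(-1, Add(C, Mul(-1, -22)))) = Add(2, Mul(-1, Add(C, 22))) = Add(2, Mul(-1, Add(22, C))) = Add(2, Add(-22, Mul(-1, C))) = Add(-20, Mul(-1, C)))
Add(Add(Pow(Add(Y, 6015), Rational(1, 2)), Function('V')(-3, -116)), Function('S')(Add(-8, -44))) = Add(Add(Pow(Add(Rational(-44515, 17807), 6015), Rational(1, 2)), Add(-20, Mul(-1, -3))), -180) = Add(Add(Pow(Rational(107064590, 17807), Rational(1, 2)), Add(-20, 3)), -180) = Add(Add(Mul(Rational(1, 17807), Pow(1906499154130, Rational(1, 2))), -17), -180) = Add(Add(-17, Mul(Rational(1, 17807), Pow(1906499154130, Rational(1, 2)))), -180) = Add(-197, Mul(Rational(1, 17807), Pow(1906499154130, Rational(1, 2))))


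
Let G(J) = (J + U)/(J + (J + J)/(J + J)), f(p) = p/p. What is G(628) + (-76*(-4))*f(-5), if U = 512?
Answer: 192356/629 ≈ 305.81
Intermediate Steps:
f(p) = 1
G(J) = (512 + J)/(1 + J) (G(J) = (J + 512)/(J + (J + J)/(J + J)) = (512 + J)/(J + (2*J)/((2*J))) = (512 + J)/(J + (2*J)*(1/(2*J))) = (512 + J)/(J + 1) = (512 + J)/(1 + J))
G(628) + (-76*(-4))*f(-5) = (512 + 628)/(1 + 628) - 76*(-4)*1 = 1140/629 + 304*1 = (1/629)*1140 + 304 = 1140/629 + 304 = 192356/629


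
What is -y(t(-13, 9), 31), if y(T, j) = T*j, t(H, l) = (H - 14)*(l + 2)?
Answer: 9207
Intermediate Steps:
t(H, l) = (-14 + H)*(2 + l)
-y(t(-13, 9), 31) = -(-28 - 14*9 + 2*(-13) - 13*9)*31 = -(-28 - 126 - 26 - 117)*31 = -(-297)*31 = -1*(-9207) = 9207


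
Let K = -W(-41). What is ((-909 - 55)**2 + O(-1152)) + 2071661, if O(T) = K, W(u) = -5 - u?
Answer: 3000921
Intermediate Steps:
K = -36 (K = -(-5 - 1*(-41)) = -(-5 + 41) = -1*36 = -36)
O(T) = -36
((-909 - 55)**2 + O(-1152)) + 2071661 = ((-909 - 55)**2 - 36) + 2071661 = ((-964)**2 - 36) + 2071661 = (929296 - 36) + 2071661 = 929260 + 2071661 = 3000921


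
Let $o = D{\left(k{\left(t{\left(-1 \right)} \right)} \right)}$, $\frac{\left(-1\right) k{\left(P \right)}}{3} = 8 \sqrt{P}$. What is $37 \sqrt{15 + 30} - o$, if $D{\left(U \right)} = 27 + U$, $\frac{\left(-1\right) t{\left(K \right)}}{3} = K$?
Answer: $-27 + 24 \sqrt{3} + 111 \sqrt{5} \approx 262.77$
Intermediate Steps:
$t{\left(K \right)} = - 3 K$
$k{\left(P \right)} = - 24 \sqrt{P}$ ($k{\left(P \right)} = - 3 \cdot 8 \sqrt{P} = - 24 \sqrt{P}$)
$o = 27 - 24 \sqrt{3}$ ($o = 27 - 24 \sqrt{\left(-3\right) \left(-1\right)} = 27 - 24 \sqrt{3} \approx -14.569$)
$37 \sqrt{15 + 30} - o = 37 \sqrt{15 + 30} - \left(27 - 24 \sqrt{3}\right) = 37 \sqrt{45} - \left(27 - 24 \sqrt{3}\right) = 37 \cdot 3 \sqrt{5} - \left(27 - 24 \sqrt{3}\right) = 111 \sqrt{5} - \left(27 - 24 \sqrt{3}\right) = -27 + 24 \sqrt{3} + 111 \sqrt{5}$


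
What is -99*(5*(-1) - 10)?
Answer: 1485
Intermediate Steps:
-99*(5*(-1) - 10) = -99*(-5 - 10) = -99*(-15) = 1485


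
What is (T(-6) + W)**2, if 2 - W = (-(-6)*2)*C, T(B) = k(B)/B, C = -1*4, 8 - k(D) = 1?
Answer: 85849/36 ≈ 2384.7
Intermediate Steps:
k(D) = 7 (k(D) = 8 - 1*1 = 8 - 1 = 7)
C = -4
T(B) = 7/B
W = 50 (W = 2 - (-(-6)*2)*(-4) = 2 - (-3*(-4))*(-4) = 2 - 12*(-4) = 2 - 1*(-48) = 2 + 48 = 50)
(T(-6) + W)**2 = (7/(-6) + 50)**2 = (7*(-1/6) + 50)**2 = (-7/6 + 50)**2 = (293/6)**2 = 85849/36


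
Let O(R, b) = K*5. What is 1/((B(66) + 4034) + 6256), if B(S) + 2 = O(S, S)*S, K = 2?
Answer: 1/10948 ≈ 9.1341e-5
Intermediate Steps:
O(R, b) = 10 (O(R, b) = 2*5 = 10)
B(S) = -2 + 10*S
1/((B(66) + 4034) + 6256) = 1/(((-2 + 10*66) + 4034) + 6256) = 1/(((-2 + 660) + 4034) + 6256) = 1/((658 + 4034) + 6256) = 1/(4692 + 6256) = 1/10948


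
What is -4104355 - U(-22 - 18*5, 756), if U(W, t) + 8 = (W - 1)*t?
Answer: -4018919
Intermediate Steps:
U(W, t) = -8 + t*(-1 + W) (U(W, t) = -8 + (W - 1)*t = -8 + (-1 + W)*t = -8 + t*(-1 + W))
-4104355 - U(-22 - 18*5, 756) = -4104355 - (-8 - 1*756 + (-22 - 18*5)*756) = -4104355 - (-8 - 756 + (-22 - 90)*756) = -4104355 - (-8 - 756 - 112*756) = -4104355 - (-8 - 756 - 84672) = -4104355 - 1*(-85436) = -4104355 + 85436 = -4018919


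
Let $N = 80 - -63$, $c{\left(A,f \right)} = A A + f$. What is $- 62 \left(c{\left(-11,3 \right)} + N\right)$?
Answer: $-16554$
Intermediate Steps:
$c{\left(A,f \right)} = f + A^{2}$ ($c{\left(A,f \right)} = A^{2} + f = f + A^{2}$)
$N = 143$ ($N = 80 + 63 = 143$)
$- 62 \left(c{\left(-11,3 \right)} + N\right) = - 62 \left(\left(3 + \left(-11\right)^{2}\right) + 143\right) = - 62 \left(\left(3 + 121\right) + 143\right) = - 62 \left(124 + 143\right) = \left(-62\right) 267 = -16554$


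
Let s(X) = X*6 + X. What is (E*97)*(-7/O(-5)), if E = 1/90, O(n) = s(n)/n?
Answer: -97/90 ≈ -1.0778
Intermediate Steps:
s(X) = 7*X (s(X) = 6*X + X = 7*X)
O(n) = 7 (O(n) = (7*n)/n = 7)
E = 1/90 ≈ 0.011111
(E*97)*(-7/O(-5)) = ((1/90)*97)*(-7/7) = 97*(-7*⅐)/90 = (97/90)*(-1) = -97/90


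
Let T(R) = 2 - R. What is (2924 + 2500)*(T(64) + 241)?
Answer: 970896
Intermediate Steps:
(2924 + 2500)*(T(64) + 241) = (2924 + 2500)*((2 - 1*64) + 241) = 5424*((2 - 64) + 241) = 5424*(-62 + 241) = 5424*179 = 970896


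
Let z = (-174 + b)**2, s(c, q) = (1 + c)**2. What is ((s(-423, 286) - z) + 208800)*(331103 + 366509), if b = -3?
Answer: 248039434660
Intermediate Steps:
z = 31329 (z = (-174 - 3)**2 = (-177)**2 = 31329)
((s(-423, 286) - z) + 208800)*(331103 + 366509) = (((1 - 423)**2 - 1*31329) + 208800)*(331103 + 366509) = (((-422)**2 - 31329) + 208800)*697612 = ((178084 - 31329) + 208800)*697612 = (146755 + 208800)*697612 = 355555*697612 = 248039434660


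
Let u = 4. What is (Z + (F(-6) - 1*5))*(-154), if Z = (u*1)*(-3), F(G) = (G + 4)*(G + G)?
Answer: -1078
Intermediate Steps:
F(G) = 2*G*(4 + G) (F(G) = (4 + G)*(2*G) = 2*G*(4 + G))
Z = -12 (Z = (4*1)*(-3) = 4*(-3) = -12)
(Z + (F(-6) - 1*5))*(-154) = (-12 + (2*(-6)*(4 - 6) - 1*5))*(-154) = (-12 + (2*(-6)*(-2) - 5))*(-154) = (-12 + (24 - 5))*(-154) = (-12 + 19)*(-154) = 7*(-154) = -1078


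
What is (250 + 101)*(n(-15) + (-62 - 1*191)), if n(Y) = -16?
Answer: -94419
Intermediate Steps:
(250 + 101)*(n(-15) + (-62 - 1*191)) = (250 + 101)*(-16 + (-62 - 1*191)) = 351*(-16 + (-62 - 191)) = 351*(-16 - 253) = 351*(-269) = -94419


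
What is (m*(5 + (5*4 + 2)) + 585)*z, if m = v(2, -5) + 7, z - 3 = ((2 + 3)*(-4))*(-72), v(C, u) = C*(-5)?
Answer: 727272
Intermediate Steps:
v(C, u) = -5*C
z = 1443 (z = 3 + ((2 + 3)*(-4))*(-72) = 3 + (5*(-4))*(-72) = 3 - 20*(-72) = 3 + 1440 = 1443)
m = -3 (m = -5*2 + 7 = -10 + 7 = -3)
(m*(5 + (5*4 + 2)) + 585)*z = (-3*(5 + (5*4 + 2)) + 585)*1443 = (-3*(5 + (20 + 2)) + 585)*1443 = (-3*(5 + 22) + 585)*1443 = (-3*27 + 585)*1443 = (-81 + 585)*1443 = 504*1443 = 727272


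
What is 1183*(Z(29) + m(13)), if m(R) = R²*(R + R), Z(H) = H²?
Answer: 6193005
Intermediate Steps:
m(R) = 2*R³ (m(R) = R²*(2*R) = 2*R³)
1183*(Z(29) + m(13)) = 1183*(29² + 2*13³) = 1183*(841 + 2*2197) = 1183*(841 + 4394) = 1183*5235 = 6193005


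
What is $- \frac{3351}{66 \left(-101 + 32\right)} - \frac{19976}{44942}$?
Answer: $\frac{18787}{64482} \approx 0.29135$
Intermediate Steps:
$- \frac{3351}{66 \left(-101 + 32\right)} - \frac{19976}{44942} = - \frac{3351}{66 \left(-69\right)} - \frac{9988}{22471} = - \frac{3351}{-4554} - \frac{9988}{22471} = \left(-3351\right) \left(- \frac{1}{4554}\right) - \frac{9988}{22471} = \frac{1117}{1518} - \frac{9988}{22471} = \frac{18787}{64482}$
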